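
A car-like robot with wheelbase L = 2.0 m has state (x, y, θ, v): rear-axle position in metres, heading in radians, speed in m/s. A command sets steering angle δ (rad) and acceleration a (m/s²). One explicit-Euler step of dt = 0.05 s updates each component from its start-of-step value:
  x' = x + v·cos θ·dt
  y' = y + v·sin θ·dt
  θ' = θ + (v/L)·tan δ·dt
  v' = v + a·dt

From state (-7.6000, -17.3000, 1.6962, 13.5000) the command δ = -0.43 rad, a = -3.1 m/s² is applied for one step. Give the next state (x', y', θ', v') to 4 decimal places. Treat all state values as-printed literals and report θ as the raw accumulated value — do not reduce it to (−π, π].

(-7.6844, -16.6303, 1.5414, 13.3450)

x' = -7.6000 + 13.5000·cos(1.6962)·0.05 = -7.6844
y' = -17.3000 + 13.5000·sin(1.6962)·0.05 = -16.6303
θ' = 1.6962 + (13.5000/2.0)·tan(-0.43)·0.05 = 1.5414
v' = 13.5000 − 3.1000·0.05 = 13.3450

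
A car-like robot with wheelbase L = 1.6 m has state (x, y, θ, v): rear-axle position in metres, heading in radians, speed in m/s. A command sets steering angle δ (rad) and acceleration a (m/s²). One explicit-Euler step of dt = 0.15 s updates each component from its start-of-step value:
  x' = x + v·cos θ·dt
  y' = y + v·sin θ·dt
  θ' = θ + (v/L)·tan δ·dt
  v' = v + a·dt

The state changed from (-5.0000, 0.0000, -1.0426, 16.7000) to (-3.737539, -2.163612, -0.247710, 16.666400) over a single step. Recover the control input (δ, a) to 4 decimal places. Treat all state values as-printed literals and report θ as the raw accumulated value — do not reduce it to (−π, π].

δ = 0.4698, a = -0.2240

a = (v'−v)/dt = (-0.033600)/0.15 = -0.2240
Δθ = θ'−θ = 0.794890;  (v·dt/L) = 16.7000·0.15/1.6 = 1.565625
tan δ = Δθ·L/(v·dt) = 0.507714  →  δ = 0.4698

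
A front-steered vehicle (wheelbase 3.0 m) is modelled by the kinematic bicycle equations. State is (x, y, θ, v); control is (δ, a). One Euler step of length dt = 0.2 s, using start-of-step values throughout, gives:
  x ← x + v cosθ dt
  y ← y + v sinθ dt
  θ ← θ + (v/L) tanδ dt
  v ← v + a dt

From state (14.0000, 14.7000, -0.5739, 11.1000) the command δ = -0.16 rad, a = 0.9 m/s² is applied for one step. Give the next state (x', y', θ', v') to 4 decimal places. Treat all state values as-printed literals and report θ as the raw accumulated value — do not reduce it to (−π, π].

(15.8643, 13.4947, -0.6933, 11.2800)

x' = 14.0000 + 11.1000·cos(-0.5739)·0.2 = 15.8643
y' = 14.7000 + 11.1000·sin(-0.5739)·0.2 = 13.4947
θ' = -0.5739 + (11.1000/3.0)·tan(-0.16)·0.2 = -0.6933
v' = 11.1000 + 0.9000·0.2 = 11.2800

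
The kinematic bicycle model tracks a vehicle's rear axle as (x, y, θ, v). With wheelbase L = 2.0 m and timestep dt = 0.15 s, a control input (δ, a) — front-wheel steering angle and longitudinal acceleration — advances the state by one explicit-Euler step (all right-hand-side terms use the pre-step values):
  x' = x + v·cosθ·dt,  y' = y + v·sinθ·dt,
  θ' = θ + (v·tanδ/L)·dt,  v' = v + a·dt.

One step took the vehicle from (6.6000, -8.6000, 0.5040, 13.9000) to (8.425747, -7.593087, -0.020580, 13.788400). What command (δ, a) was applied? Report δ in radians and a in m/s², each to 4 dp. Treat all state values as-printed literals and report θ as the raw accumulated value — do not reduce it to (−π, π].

a = (v'−v)/dt = (-0.111600)/0.15 = -0.7440
Δθ = θ'−θ = -0.524580;  (v·dt/L) = 13.9000·0.15/2.0 = 1.042500
tan δ = Δθ·L/(v·dt) = -0.503194  →  δ = -0.4662

δ = -0.4662, a = -0.7440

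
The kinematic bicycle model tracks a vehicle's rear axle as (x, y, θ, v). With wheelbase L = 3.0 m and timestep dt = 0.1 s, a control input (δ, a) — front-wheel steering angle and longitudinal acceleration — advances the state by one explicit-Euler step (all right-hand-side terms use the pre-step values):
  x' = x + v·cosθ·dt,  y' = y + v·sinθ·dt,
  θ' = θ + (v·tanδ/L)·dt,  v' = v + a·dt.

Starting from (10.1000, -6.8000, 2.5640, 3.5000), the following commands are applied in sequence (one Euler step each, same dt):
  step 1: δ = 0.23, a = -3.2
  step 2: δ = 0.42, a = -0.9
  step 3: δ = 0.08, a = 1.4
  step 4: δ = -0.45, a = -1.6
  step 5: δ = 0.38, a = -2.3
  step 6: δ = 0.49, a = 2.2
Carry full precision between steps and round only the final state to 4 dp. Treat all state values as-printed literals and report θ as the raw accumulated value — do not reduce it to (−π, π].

after step 1 (δ=0.23, a=-3.2): (9.806777, -6.608897, 2.591317, 3.180000)
after step 2 (δ=0.42, a=-0.9): (9.535720, -6.442608, 2.638653, 3.090000)
after step 3 (δ=0.08, a=1.4): (9.264984, -6.293669, 2.646911, 3.230000)
after step 4 (δ=-0.45, a=-1.6): (8.980705, -6.140324, 2.594902, 3.070000)
after step 5 (δ=0.38, a=-2.3): (8.718450, -5.980726, 2.635775, 2.840000)
after step 6 (δ=0.49, a=2.2): (8.470013, -5.843122, 2.686269, 3.060000)

(8.4700, -5.8431, 2.6863, 3.0600)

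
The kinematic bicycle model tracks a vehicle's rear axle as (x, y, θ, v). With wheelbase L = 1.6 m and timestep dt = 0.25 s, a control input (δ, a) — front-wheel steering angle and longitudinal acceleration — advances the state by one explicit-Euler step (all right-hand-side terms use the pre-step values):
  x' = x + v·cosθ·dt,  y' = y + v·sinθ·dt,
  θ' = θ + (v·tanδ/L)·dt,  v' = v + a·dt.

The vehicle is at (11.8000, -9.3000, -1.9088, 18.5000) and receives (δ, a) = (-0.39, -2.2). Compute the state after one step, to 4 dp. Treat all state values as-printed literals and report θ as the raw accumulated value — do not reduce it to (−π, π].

(10.2663, -13.6633, -3.0970, 17.9500)

x' = 11.8000 + 18.5000·cos(-1.9088)·0.25 = 10.2663
y' = -9.3000 + 18.5000·sin(-1.9088)·0.25 = -13.6633
θ' = -1.9088 + (18.5000/1.6)·tan(-0.39)·0.25 = -3.0970
v' = 18.5000 − 2.2000·0.25 = 17.9500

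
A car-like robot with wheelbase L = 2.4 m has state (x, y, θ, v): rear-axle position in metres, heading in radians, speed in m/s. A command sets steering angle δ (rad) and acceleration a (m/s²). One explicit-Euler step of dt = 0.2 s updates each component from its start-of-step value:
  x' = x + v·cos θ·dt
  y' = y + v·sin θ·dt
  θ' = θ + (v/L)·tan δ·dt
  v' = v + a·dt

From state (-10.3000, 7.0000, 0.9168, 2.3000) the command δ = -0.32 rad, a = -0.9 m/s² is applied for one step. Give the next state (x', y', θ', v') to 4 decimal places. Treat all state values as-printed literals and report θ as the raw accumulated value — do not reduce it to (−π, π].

x' = -10.3000 + 2.3000·cos(0.9168)·0.2 = -10.0202
y' = 7.0000 + 2.3000·sin(0.9168)·0.2 = 7.3651
θ' = 0.9168 + (2.3000/2.4)·tan(-0.32)·0.2 = 0.8533
v' = 2.3000 − 0.9000·0.2 = 2.1200

(-10.0202, 7.3651, 0.8533, 2.1200)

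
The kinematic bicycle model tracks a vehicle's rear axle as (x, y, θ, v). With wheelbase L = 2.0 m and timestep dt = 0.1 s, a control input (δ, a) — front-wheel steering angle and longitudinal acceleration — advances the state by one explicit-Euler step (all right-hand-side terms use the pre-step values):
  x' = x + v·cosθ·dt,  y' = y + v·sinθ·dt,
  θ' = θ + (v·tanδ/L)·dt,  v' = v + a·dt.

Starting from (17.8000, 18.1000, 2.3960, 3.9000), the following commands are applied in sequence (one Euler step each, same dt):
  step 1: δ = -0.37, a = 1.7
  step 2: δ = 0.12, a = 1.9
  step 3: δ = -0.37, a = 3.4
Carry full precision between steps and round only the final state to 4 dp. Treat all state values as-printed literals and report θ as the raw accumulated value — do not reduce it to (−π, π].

after step 1 (δ=-0.37, a=1.7): (17.513472, 18.364579, 2.320367, 4.070000)
after step 2 (δ=0.12, a=1.9): (17.236173, 18.662495, 2.344905, 4.260000)
after step 3 (δ=-0.37, a=3.4): (16.938366, 18.967104, 2.262290, 4.600000)

(16.9384, 18.9671, 2.2623, 4.6000)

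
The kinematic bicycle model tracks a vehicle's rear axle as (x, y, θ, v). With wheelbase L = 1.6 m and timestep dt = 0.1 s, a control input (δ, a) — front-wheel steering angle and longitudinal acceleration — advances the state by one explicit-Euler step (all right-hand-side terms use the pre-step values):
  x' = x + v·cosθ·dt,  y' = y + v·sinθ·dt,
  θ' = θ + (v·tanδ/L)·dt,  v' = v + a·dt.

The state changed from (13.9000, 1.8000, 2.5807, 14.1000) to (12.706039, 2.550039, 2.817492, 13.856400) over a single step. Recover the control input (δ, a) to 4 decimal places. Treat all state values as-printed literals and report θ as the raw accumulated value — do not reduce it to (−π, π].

δ = 0.2625, a = -2.4360

a = (v'−v)/dt = (-0.243600)/0.1 = -2.4360
Δθ = θ'−θ = 0.236792;  (v·dt/L) = 14.1000·0.1/1.6 = 0.881250
tan δ = Δθ·L/(v·dt) = 0.268700  →  δ = 0.2625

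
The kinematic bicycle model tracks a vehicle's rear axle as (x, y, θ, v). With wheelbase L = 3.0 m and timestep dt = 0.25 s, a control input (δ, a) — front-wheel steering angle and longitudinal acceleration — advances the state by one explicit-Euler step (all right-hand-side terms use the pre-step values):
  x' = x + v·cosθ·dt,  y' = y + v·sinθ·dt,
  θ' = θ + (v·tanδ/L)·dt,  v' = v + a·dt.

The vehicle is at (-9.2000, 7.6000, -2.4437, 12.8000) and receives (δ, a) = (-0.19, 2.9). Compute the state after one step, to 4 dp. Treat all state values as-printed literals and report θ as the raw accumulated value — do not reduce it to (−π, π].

x' = -9.2000 + 12.8000·cos(-2.4437)·0.25 = -11.6518
y' = 7.6000 + 12.8000·sin(-2.4437)·0.25 = 5.5437
θ' = -2.4437 + (12.8000/3.0)·tan(-0.19)·0.25 = -2.6488
v' = 12.8000 + 2.9000·0.25 = 13.5250

(-11.6518, 5.5437, -2.6488, 13.5250)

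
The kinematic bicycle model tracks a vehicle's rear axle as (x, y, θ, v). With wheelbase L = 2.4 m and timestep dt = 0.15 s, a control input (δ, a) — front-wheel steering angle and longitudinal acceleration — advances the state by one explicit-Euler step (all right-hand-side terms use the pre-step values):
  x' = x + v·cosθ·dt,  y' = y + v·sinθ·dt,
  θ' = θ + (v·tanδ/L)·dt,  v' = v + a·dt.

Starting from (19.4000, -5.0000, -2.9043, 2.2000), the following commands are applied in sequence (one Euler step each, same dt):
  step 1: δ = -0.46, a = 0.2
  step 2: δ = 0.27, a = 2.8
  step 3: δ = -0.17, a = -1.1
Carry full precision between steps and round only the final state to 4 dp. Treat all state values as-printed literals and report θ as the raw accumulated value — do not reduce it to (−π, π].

after step 1 (δ=-0.46, a=0.2): (19.079247, -5.077574, -2.972424, 2.230000)
after step 2 (δ=0.27, a=2.8): (18.749522, -5.133891, -2.933851, 2.650000)
after step 3 (δ=-0.17, a=-1.1): (18.360569, -5.215876, -2.962282, 2.485000)

(18.3606, -5.2159, -2.9623, 2.4850)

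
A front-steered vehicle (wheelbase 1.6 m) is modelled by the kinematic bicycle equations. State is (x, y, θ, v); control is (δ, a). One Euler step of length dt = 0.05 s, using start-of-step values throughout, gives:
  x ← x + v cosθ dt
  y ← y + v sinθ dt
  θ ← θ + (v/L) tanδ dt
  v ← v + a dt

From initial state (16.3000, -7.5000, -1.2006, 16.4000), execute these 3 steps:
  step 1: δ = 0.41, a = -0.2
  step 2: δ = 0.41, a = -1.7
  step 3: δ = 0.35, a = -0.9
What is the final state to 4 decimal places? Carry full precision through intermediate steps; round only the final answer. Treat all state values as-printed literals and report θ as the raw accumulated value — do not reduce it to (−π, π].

(17.6482, -9.5029, -0.5692, 16.2600)

after step 1 (δ=0.41, a=-0.2): (16.596675, -8.264450, -0.977852, 16.390000)
after step 2 (δ=0.41, a=-1.7): (17.054616, -8.944060, -0.755239, 16.305000)
after step 3 (δ=0.35, a=-0.9): (17.648206, -9.502884, -0.569245, 16.260000)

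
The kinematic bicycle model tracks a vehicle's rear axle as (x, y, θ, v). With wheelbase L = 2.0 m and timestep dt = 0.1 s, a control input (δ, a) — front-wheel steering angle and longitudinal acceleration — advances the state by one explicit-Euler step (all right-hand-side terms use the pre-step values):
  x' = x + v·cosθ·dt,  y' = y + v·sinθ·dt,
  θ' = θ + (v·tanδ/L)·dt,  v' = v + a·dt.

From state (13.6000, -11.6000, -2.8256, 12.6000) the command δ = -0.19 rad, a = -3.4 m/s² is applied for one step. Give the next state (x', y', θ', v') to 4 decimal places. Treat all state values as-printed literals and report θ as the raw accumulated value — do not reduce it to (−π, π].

(12.4024, -11.9916, -2.9468, 12.2600)

x' = 13.6000 + 12.6000·cos(-2.8256)·0.1 = 12.4024
y' = -11.6000 + 12.6000·sin(-2.8256)·0.1 = -11.9916
θ' = -2.8256 + (12.6000/2.0)·tan(-0.19)·0.1 = -2.9468
v' = 12.6000 − 3.4000·0.1 = 12.2600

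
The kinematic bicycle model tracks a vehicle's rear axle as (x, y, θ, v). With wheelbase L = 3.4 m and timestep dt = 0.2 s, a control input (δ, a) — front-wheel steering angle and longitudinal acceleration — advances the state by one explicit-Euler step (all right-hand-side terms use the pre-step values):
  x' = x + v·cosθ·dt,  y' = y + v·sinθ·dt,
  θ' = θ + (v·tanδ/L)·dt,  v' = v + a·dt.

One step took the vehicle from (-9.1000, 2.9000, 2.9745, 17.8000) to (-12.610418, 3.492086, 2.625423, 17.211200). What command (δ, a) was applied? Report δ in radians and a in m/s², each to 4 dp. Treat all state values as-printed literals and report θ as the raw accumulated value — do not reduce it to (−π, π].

a = (v'−v)/dt = (-0.588800)/0.2 = -2.9440
Δθ = θ'−θ = -0.349077;  (v·dt/L) = 17.8000·0.2/3.4 = 1.047059
tan δ = Δθ·L/(v·dt) = -0.333388  →  δ = -0.3218

δ = -0.3218, a = -2.9440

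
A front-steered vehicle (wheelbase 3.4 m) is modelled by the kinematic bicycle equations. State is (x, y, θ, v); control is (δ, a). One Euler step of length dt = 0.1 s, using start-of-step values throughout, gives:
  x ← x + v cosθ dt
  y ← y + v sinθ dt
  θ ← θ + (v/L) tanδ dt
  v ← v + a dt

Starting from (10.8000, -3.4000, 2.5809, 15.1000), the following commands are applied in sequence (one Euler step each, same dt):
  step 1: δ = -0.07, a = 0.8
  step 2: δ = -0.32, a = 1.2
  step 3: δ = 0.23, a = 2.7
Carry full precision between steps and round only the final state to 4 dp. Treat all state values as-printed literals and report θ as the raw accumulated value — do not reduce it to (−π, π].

(7.1313, -0.7187, 2.5072, 15.5700)

after step 1 (δ=-0.07, a=0.8): (9.521201, -2.597023, 2.549761, 15.180000)
after step 2 (δ=-0.32, a=1.2): (8.261382, -1.750158, 2.401805, 15.300000)
after step 3 (δ=0.23, a=2.7): (7.131306, -0.718737, 2.507170, 15.570000)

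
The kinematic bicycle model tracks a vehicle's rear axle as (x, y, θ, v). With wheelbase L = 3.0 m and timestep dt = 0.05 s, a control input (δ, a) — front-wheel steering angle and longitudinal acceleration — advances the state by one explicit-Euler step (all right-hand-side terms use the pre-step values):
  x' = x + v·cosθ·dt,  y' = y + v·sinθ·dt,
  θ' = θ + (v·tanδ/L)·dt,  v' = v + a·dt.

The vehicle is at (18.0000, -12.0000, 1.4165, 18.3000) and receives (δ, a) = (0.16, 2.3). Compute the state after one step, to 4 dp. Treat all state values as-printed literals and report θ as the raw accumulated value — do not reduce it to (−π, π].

(18.1406, -11.0959, 1.4657, 18.4150)

x' = 18.0000 + 18.3000·cos(1.4165)·0.05 = 18.1406
y' = -12.0000 + 18.3000·sin(1.4165)·0.05 = -11.0959
θ' = 1.4165 + (18.3000/3.0)·tan(0.16)·0.05 = 1.4657
v' = 18.3000 + 2.3000·0.05 = 18.4150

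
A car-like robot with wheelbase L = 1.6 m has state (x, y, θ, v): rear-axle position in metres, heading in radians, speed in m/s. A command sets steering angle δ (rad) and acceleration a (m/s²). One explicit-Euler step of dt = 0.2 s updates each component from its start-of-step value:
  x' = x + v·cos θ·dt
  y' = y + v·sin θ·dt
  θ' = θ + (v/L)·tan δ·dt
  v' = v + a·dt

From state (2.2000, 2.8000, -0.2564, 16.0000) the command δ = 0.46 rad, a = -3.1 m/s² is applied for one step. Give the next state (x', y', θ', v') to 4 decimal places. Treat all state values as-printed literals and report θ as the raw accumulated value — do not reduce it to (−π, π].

x' = 2.2000 + 16.0000·cos(-0.2564)·0.2 = 5.2954
y' = 2.8000 + 16.0000·sin(-0.2564)·0.2 = 1.9885
θ' = -0.2564 + (16.0000/1.6)·tan(0.46)·0.2 = 0.7345
v' = 16.0000 − 3.1000·0.2 = 15.3800

(5.2954, 1.9885, 0.7345, 15.3800)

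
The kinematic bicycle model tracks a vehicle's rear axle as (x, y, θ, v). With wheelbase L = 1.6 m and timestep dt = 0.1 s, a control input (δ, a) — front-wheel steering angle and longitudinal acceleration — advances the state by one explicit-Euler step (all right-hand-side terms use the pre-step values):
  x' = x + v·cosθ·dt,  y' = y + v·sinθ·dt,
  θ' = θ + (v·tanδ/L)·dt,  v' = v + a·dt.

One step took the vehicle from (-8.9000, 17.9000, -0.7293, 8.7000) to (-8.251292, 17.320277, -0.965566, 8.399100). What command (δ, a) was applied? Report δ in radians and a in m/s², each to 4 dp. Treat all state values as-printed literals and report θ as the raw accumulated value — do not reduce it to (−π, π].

a = (v'−v)/dt = (-0.300900)/0.1 = -3.0090
Δθ = θ'−θ = -0.236266;  (v·dt/L) = 8.7000·0.1/1.6 = 0.543750
tan δ = Δθ·L/(v·dt) = -0.434512  →  δ = -0.4099

δ = -0.4099, a = -3.0090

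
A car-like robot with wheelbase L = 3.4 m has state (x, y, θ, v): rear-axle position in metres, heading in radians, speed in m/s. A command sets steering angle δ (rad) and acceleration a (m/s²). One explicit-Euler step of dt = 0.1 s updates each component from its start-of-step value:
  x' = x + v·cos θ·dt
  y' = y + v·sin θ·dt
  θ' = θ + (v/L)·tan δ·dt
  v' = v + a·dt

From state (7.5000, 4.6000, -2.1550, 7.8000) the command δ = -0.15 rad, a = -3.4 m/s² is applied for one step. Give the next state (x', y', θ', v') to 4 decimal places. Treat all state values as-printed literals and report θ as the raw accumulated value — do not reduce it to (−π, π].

(7.0698, 3.9494, -2.1897, 7.4600)

x' = 7.5000 + 7.8000·cos(-2.1550)·0.1 = 7.0698
y' = 4.6000 + 7.8000·sin(-2.1550)·0.1 = 3.9494
θ' = -2.1550 + (7.8000/3.4)·tan(-0.15)·0.1 = -2.1897
v' = 7.8000 − 3.4000·0.1 = 7.4600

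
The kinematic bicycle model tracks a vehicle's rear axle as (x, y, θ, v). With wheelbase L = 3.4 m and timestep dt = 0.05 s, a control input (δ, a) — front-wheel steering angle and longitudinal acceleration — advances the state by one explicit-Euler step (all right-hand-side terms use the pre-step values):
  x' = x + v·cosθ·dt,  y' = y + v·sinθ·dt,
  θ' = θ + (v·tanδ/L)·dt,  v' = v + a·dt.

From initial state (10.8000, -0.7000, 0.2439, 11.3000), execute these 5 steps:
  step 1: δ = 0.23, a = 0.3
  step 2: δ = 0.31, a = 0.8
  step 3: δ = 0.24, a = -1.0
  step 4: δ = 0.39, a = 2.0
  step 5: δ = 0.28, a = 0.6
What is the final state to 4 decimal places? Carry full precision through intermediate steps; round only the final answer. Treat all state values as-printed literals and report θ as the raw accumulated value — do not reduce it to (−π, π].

after step 1 (δ=0.23, a=0.3): (11.348278, -0.563559, 0.282809, 11.315000)
after step 2 (δ=0.31, a=0.8): (11.891554, -0.405684, 0.336111, 11.355000)
after step 3 (δ=0.24, a=-1.0): (12.427535, -0.218430, 0.376975, 11.305000)
after step 4 (δ=0.39, a=2.0): (12.953095, -0.010356, 0.445313, 11.405000)
after step 5 (δ=0.28, a=0.6): (13.467732, 0.235274, 0.493541, 11.435000)

(13.4677, 0.2353, 0.4935, 11.4350)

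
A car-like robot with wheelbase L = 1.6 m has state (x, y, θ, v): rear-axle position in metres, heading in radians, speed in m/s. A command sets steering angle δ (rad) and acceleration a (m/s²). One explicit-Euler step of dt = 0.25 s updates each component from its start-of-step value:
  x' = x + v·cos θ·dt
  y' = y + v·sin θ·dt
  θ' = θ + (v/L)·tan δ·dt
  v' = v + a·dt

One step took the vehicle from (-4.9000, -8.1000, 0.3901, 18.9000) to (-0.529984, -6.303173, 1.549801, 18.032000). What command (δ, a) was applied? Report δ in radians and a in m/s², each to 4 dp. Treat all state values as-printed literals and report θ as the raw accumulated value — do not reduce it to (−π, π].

a = (v'−v)/dt = (-0.868000)/0.25 = -3.4720
Δθ = θ'−θ = 1.159701;  (v·dt/L) = 18.9000·0.25/1.6 = 2.953125
tan δ = Δθ·L/(v·dt) = 0.392703  →  δ = 0.3742

δ = 0.3742, a = -3.4720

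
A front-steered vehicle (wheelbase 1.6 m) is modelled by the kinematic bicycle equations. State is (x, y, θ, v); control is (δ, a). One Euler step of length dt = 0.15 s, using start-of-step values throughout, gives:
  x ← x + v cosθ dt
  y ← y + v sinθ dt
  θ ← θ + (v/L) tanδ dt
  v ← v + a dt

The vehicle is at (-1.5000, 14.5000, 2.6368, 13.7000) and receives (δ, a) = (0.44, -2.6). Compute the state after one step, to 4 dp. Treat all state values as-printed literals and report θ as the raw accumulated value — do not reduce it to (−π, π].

x' = -1.5000 + 13.7000·cos(2.6368)·0.15 = -3.2987
y' = 14.5000 + 13.7000·sin(2.6368)·0.15 = 15.4939
θ' = 2.6368 + (13.7000/1.6)·tan(0.44)·0.15 = 3.2415
v' = 13.7000 − 2.6000·0.15 = 13.3100

(-3.2987, 15.4939, 3.2415, 13.3100)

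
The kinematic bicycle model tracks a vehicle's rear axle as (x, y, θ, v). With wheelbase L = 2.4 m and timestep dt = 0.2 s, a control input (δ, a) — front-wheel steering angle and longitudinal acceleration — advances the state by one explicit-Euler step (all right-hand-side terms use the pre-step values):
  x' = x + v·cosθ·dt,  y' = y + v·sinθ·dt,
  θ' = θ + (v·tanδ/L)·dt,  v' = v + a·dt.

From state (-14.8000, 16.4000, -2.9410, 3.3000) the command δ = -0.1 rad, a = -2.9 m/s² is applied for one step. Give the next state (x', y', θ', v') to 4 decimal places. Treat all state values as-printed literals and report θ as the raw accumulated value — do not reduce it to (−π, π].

x' = -14.8000 + 3.3000·cos(-2.9410)·0.2 = -15.4468
y' = 16.4000 + 3.3000·sin(-2.9410)·0.2 = 16.2685
θ' = -2.9410 + (3.3000/2.4)·tan(-0.1)·0.2 = -2.9686
v' = 3.3000 − 2.9000·0.2 = 2.7200

(-15.4468, 16.2685, -2.9686, 2.7200)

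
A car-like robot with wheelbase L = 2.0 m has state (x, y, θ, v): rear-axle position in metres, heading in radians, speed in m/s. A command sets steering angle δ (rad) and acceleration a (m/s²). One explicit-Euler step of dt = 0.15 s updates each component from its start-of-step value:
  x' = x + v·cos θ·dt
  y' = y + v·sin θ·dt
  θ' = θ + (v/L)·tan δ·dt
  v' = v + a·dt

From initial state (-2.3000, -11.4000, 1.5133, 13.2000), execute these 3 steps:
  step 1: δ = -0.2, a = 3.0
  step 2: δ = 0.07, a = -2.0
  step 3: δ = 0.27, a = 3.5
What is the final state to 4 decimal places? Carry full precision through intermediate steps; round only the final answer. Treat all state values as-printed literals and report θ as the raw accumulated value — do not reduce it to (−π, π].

after step 1 (δ=-0.2, a=3.0): (-2.186220, -9.423272, 1.312617, 13.650000)
after step 2 (δ=0.07, a=-2.0): (-1.663451, -7.443633, 1.384397, 13.350000)
after step 3 (δ=0.27, a=3.5): (-1.292344, -5.475821, 1.661501, 13.875000)

(-1.2923, -5.4758, 1.6615, 13.8750)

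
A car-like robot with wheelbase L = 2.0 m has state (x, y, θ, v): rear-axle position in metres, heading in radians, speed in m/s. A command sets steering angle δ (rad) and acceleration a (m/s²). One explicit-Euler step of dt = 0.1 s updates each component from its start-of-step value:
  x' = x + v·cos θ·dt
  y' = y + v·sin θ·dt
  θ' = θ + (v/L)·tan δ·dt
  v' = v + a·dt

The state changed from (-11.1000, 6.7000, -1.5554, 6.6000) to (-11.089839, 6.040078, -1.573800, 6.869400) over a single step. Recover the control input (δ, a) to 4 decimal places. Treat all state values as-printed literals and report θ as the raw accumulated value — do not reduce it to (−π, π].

a = (v'−v)/dt = (0.269400)/0.1 = 2.6940
Δθ = θ'−θ = -0.018400;  (v·dt/L) = 6.6000·0.1/2.0 = 0.330000
tan δ = Δθ·L/(v·dt) = -0.055758  →  δ = -0.0557

δ = -0.0557, a = 2.6940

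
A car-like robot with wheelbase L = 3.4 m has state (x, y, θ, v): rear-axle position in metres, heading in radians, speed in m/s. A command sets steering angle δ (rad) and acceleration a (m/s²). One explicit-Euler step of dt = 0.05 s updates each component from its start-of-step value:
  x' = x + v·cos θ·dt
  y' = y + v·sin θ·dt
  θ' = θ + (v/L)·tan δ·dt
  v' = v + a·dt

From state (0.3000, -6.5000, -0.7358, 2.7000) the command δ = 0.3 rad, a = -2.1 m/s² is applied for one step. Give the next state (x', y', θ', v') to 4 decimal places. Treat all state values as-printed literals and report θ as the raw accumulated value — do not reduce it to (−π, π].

(0.4001, -6.5906, -0.7235, 2.5950)

x' = 0.3000 + 2.7000·cos(-0.7358)·0.05 = 0.4001
y' = -6.5000 + 2.7000·sin(-0.7358)·0.05 = -6.5906
θ' = -0.7358 + (2.7000/3.4)·tan(0.3)·0.05 = -0.7235
v' = 2.7000 − 2.1000·0.05 = 2.5950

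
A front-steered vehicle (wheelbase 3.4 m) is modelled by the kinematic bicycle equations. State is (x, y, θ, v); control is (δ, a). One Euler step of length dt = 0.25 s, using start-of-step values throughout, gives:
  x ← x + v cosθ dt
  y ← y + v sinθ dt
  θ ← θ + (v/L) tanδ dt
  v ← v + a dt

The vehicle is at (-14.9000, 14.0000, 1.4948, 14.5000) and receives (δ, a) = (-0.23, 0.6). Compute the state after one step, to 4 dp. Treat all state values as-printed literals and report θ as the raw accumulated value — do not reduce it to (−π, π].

x' = -14.9000 + 14.5000·cos(1.4948)·0.25 = -14.6248
y' = 14.0000 + 14.5000·sin(1.4948)·0.25 = 17.6145
θ' = 1.4948 + (14.5000/3.4)·tan(-0.23)·0.25 = 1.2452
v' = 14.5000 + 0.6000·0.25 = 14.6500

(-14.6248, 17.6145, 1.2452, 14.6500)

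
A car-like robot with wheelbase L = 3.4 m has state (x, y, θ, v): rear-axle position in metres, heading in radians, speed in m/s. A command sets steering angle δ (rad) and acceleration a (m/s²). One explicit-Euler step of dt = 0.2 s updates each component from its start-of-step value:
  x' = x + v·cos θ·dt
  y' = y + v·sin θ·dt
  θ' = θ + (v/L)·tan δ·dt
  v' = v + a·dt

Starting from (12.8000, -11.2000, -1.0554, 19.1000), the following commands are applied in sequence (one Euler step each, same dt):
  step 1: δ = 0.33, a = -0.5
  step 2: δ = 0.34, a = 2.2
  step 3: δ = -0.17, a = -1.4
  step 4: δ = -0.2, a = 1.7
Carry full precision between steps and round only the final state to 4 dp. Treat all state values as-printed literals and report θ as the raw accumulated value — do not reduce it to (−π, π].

(24.8156, -19.6824, -0.7000, 19.5000)

after step 1 (δ=0.33, a=-0.5): (14.682801, -14.523772, -0.670563, 19.000000)
after step 2 (δ=0.34, a=2.2): (17.659993, -16.885196, -0.275210, 19.440000)
after step 3 (δ=-0.17, a=-1.4): (21.401680, -17.941757, -0.471505, 19.160000)
after step 4 (δ=-0.2, a=1.7): (24.815555, -19.682357, -0.699971, 19.500000)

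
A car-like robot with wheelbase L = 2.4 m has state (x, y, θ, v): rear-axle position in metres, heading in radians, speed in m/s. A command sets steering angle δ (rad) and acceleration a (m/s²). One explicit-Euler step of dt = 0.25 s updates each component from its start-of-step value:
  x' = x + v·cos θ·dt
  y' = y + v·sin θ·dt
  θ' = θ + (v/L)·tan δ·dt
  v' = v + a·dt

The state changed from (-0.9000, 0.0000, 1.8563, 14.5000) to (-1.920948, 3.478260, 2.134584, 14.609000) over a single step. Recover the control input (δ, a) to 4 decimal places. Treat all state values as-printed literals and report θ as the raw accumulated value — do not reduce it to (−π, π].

δ = 0.1822, a = 0.4360

a = (v'−v)/dt = (0.109000)/0.25 = 0.4360
Δθ = θ'−θ = 0.278284;  (v·dt/L) = 14.5000·0.25/2.4 = 1.510417
tan δ = Δθ·L/(v·dt) = 0.184243  →  δ = 0.1822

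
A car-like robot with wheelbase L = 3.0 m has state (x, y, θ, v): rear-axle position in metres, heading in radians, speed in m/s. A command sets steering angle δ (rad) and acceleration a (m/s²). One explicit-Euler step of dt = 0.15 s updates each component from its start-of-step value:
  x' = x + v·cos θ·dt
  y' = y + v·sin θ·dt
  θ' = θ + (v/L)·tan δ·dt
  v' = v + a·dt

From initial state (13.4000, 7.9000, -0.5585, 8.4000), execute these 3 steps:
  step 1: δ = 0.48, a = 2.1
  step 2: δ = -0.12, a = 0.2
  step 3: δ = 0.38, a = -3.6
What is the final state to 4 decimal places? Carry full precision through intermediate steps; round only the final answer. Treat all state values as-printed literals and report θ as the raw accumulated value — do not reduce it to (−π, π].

after step 1 (δ=0.48, a=2.1): (14.468544, 7.232307, -0.339843, 8.715000)
after step 2 (δ=-0.12, a=0.2): (15.701028, 6.796549, -0.392386, 8.745000)
after step 3 (δ=0.38, a=-3.6): (16.913085, 6.294944, -0.217743, 8.205000)

(16.9131, 6.2949, -0.2177, 8.2050)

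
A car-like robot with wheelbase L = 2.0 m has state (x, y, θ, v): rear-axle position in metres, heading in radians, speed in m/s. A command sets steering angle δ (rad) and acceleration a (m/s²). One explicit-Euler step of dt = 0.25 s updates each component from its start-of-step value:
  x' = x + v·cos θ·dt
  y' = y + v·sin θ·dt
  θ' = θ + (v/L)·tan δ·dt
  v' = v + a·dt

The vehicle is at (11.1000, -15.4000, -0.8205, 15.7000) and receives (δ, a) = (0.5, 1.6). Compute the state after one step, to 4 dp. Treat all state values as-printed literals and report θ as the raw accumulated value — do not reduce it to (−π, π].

(13.7763, -18.2711, 0.2516, 16.1000)

x' = 11.1000 + 15.7000·cos(-0.8205)·0.25 = 13.7763
y' = -15.4000 + 15.7000·sin(-0.8205)·0.25 = -18.2711
θ' = -0.8205 + (15.7000/2.0)·tan(0.5)·0.25 = 0.2516
v' = 15.7000 + 1.6000·0.25 = 16.1000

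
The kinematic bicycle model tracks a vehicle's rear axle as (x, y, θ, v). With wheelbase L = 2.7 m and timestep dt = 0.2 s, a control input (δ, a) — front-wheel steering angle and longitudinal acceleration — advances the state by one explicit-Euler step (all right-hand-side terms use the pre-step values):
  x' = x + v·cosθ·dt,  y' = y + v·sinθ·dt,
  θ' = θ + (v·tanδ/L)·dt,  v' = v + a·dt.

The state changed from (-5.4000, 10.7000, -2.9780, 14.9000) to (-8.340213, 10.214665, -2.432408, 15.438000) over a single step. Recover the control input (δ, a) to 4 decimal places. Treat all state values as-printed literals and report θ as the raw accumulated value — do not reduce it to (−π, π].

a = (v'−v)/dt = (0.538000)/0.2 = 2.6900
Δθ = θ'−θ = 0.545592;  (v·dt/L) = 14.9000·0.2/2.7 = 1.103704
tan δ = Δθ·L/(v·dt) = 0.494328  →  δ = 0.4591

δ = 0.4591, a = 2.6900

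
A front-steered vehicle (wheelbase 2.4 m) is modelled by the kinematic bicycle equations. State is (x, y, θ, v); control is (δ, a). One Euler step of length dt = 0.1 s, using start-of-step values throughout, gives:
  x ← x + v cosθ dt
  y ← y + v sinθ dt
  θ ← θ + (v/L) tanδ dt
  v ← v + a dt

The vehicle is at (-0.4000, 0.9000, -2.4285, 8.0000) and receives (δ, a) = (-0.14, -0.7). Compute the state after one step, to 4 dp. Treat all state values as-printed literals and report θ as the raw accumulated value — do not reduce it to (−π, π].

(-1.0051, 0.3767, -2.4755, 7.9300)

x' = -0.4000 + 8.0000·cos(-2.4285)·0.1 = -1.0051
y' = 0.9000 + 8.0000·sin(-2.4285)·0.1 = 0.3767
θ' = -2.4285 + (8.0000/2.4)·tan(-0.14)·0.1 = -2.4755
v' = 8.0000 − 0.7000·0.1 = 7.9300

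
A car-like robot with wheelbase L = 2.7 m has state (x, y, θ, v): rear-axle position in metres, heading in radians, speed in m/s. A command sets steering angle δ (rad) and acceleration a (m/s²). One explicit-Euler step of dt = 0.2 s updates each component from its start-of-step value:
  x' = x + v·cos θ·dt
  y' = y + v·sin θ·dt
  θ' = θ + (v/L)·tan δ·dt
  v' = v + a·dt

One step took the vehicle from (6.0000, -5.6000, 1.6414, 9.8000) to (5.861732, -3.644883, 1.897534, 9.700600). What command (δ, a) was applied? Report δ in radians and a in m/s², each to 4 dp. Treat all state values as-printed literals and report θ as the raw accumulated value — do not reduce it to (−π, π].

a = (v'−v)/dt = (-0.099400)/0.2 = -0.4970
Δθ = θ'−θ = 0.256134;  (v·dt/L) = 9.8000·0.2/2.7 = 0.725926
tan δ = Δθ·L/(v·dt) = 0.352838  →  δ = 0.3392

δ = 0.3392, a = -0.4970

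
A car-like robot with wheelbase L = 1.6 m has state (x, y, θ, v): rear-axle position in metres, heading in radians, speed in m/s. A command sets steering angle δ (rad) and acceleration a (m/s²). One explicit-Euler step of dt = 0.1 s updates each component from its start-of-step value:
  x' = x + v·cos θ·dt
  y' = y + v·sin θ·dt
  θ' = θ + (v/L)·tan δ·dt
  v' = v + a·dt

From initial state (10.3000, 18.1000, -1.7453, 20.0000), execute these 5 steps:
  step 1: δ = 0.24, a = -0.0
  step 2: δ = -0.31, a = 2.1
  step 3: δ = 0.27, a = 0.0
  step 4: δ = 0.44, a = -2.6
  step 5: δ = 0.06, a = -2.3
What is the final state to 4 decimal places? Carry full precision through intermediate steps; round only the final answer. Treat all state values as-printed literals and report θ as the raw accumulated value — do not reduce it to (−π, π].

(11.0873, 8.6276, -0.8207, 19.7200)

after step 1 (δ=0.24, a=-0.0): (9.952761, 16.130374, -1.439404, 20.000000)
after step 2 (δ=-0.31, a=2.1): (10.214790, 14.147613, -1.839814, 20.210000)
after step 3 (δ=0.27, a=0.0): (9.677641, 12.199304, -1.490233, 20.210000)
after step 4 (δ=0.44, a=-2.6): (9.840282, 10.184859, -0.895579, 19.950000)
after step 5 (δ=0.06, a=-2.3): (11.087291, 8.627620, -0.820676, 19.720000)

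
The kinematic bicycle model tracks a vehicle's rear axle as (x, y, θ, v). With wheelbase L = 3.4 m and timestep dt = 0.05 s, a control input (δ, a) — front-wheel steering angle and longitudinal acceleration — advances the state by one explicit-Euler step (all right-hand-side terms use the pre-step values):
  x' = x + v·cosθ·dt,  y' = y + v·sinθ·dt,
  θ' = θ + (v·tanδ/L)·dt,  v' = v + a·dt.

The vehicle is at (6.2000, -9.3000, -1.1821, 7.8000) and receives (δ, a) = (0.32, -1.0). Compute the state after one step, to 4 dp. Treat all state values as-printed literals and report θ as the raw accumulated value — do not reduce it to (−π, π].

(6.3478, -9.6609, -1.1441, 7.7500)

x' = 6.2000 + 7.8000·cos(-1.1821)·0.05 = 6.3478
y' = -9.3000 + 7.8000·sin(-1.1821)·0.05 = -9.6609
θ' = -1.1821 + (7.8000/3.4)·tan(0.32)·0.05 = -1.1441
v' = 7.8000 − 1.0000·0.05 = 7.7500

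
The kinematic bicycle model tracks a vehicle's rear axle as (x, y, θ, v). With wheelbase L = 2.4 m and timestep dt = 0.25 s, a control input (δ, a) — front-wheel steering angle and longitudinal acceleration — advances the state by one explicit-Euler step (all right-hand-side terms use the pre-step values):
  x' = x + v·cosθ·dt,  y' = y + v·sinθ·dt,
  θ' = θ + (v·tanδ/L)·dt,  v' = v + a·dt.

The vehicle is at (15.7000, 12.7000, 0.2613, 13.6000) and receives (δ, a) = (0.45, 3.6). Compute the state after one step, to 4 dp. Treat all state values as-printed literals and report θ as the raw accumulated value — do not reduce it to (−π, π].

(18.9846, 13.5783, 0.9456, 14.5000)

x' = 15.7000 + 13.6000·cos(0.2613)·0.25 = 18.9846
y' = 12.7000 + 13.6000·sin(0.2613)·0.25 = 13.5783
θ' = 0.2613 + (13.6000/2.4)·tan(0.45)·0.25 = 0.9456
v' = 13.6000 + 3.6000·0.25 = 14.5000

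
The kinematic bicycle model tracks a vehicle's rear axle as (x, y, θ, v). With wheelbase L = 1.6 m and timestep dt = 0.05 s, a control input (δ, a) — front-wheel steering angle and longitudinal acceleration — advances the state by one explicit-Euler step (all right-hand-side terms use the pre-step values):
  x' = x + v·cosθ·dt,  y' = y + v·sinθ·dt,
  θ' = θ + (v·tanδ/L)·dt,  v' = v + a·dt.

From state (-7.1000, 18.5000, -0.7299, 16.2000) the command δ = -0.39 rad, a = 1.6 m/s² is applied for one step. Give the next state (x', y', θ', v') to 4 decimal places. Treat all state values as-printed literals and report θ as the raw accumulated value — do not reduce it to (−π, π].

x' = -7.1000 + 16.2000·cos(-0.7299)·0.05 = -6.4964
y' = 18.5000 + 16.2000·sin(-0.7299)·0.05 = 17.9599
θ' = -0.7299 + (16.2000/1.6)·tan(-0.39)·0.05 = -0.9380
v' = 16.2000 + 1.6000·0.05 = 16.2800

(-6.4964, 17.9599, -0.9380, 16.2800)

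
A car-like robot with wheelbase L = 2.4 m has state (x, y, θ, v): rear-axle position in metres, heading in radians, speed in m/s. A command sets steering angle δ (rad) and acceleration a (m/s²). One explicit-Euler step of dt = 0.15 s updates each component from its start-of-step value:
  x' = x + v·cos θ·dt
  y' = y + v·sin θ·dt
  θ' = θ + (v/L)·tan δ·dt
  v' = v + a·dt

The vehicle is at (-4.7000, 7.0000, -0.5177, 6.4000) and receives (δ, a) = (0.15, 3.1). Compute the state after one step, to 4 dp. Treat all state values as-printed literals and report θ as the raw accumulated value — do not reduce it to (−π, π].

(-3.8658, 6.5249, -0.4572, 6.8650)

x' = -4.7000 + 6.4000·cos(-0.5177)·0.15 = -3.8658
y' = 7.0000 + 6.4000·sin(-0.5177)·0.15 = 6.5249
θ' = -0.5177 + (6.4000/2.4)·tan(0.15)·0.15 = -0.4572
v' = 6.4000 + 3.1000·0.15 = 6.8650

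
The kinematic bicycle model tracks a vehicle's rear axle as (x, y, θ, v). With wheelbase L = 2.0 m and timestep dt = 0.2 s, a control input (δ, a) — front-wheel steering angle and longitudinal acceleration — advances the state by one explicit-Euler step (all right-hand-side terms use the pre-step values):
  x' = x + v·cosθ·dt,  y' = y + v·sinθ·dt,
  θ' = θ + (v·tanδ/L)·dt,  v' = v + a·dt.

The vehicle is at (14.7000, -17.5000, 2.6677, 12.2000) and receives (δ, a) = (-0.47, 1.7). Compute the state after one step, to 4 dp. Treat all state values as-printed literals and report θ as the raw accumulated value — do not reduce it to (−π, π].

x' = 14.7000 + 12.2000·cos(2.6677)·0.2 = 12.5289
y' = -17.5000 + 12.2000·sin(2.6677)·0.2 = -16.3865
θ' = 2.6677 + (12.2000/2.0)·tan(-0.47)·0.2 = 2.0480
v' = 12.2000 + 1.7000·0.2 = 12.5400

(12.5289, -16.3865, 2.0480, 12.5400)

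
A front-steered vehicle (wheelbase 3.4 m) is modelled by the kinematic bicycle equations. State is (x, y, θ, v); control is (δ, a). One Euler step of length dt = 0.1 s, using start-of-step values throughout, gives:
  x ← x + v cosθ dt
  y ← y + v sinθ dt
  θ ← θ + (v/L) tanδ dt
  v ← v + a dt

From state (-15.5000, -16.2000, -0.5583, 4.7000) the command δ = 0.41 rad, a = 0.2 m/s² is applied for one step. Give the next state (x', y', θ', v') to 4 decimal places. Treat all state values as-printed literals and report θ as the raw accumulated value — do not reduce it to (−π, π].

(-15.1014, -16.4490, -0.4982, 4.7200)

x' = -15.5000 + 4.7000·cos(-0.5583)·0.1 = -15.1014
y' = -16.2000 + 4.7000·sin(-0.5583)·0.1 = -16.4490
θ' = -0.5583 + (4.7000/3.4)·tan(0.41)·0.1 = -0.4982
v' = 4.7000 + 0.2000·0.1 = 4.7200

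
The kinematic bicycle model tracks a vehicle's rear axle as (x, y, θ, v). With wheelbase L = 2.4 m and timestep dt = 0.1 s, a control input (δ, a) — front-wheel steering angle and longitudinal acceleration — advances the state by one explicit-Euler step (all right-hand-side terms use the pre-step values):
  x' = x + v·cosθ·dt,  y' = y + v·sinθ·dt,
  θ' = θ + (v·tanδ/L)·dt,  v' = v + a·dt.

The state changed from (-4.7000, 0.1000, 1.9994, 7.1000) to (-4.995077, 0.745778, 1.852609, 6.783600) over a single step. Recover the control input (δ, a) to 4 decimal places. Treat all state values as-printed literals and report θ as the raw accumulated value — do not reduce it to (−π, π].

a = (v'−v)/dt = (-0.316400)/0.1 = -3.1640
Δθ = θ'−θ = -0.146791;  (v·dt/L) = 7.1000·0.1/2.4 = 0.295833
tan δ = Δθ·L/(v·dt) = -0.496195  →  δ = -0.4606

δ = -0.4606, a = -3.1640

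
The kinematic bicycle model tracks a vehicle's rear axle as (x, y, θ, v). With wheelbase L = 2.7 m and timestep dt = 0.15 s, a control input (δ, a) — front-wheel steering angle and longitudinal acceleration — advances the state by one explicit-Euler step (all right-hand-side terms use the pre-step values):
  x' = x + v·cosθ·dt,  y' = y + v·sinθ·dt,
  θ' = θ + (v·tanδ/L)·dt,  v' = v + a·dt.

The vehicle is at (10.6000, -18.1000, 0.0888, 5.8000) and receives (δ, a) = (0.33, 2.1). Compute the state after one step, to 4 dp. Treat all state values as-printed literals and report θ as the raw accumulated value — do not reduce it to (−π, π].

(11.4666, -18.0228, 0.1992, 6.1150)

x' = 10.6000 + 5.8000·cos(0.0888)·0.15 = 11.4666
y' = -18.1000 + 5.8000·sin(0.0888)·0.15 = -18.0228
θ' = 0.0888 + (5.8000/2.7)·tan(0.33)·0.15 = 0.1992
v' = 5.8000 + 2.1000·0.15 = 6.1150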